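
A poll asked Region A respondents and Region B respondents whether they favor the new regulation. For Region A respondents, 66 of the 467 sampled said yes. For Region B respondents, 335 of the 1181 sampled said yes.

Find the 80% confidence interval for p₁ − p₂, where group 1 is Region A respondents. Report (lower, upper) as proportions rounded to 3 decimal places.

Sample proportions: 66/467 = 0.1413, 335/1181 = 0.2837.
Each SE is √(p̂(1−p̂)/n): √(0.1413·0.8587/467) = 0.01612 and √(0.2837·0.7163/1181) = 0.01312.
SE(p̂₁ − p̂₂) = √(SE₁² + SE₂²) = √(0.0002598544 + 0.0001721344) = 0.02078, since the two samples are independent.
At 80% confidence z* = 1.282; margin = 1.282 × 0.02078 = 0.02664.
The difference is 0.1413 − 0.2837 = -0.1424, so the interval is -0.1424 ± 0.02664 = (-0.169, -0.116).

(-0.169, -0.116)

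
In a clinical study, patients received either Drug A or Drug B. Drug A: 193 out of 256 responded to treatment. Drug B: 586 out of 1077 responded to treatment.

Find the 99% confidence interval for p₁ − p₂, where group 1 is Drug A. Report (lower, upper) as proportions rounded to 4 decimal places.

First, p̂₁ = 193/256 = 0.7539; p̂₂ = 586/1077 = 0.5441.
The two standard errors are √(0.7539×0.2461/256) = 0.02692 and √(0.5441×0.4559/1077) = 0.01518.
Because the samples are independent, SE_diff = √(0.02692² + 0.01518²) = 0.03090.
Using z* = 2.576 for 99%, ME = 2.576 × 0.03090 = 0.07960.
p̂₁ − p̂₂ = 0.2098; interval 0.2098 ± 0.07960 gives (0.1302, 0.2894).

(0.1302, 0.2894)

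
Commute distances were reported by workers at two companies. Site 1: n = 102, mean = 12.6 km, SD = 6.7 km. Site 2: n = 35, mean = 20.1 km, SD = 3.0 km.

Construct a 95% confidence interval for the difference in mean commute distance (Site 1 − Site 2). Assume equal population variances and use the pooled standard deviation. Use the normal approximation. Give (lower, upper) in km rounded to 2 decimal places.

Pooled variance s_p² = [101·6.7² + 34·3.0²] / (102+35−2) = 35.8510, so s_p = 5.9876.
SE_diff = s_p·√(1/n₁ + 1/n₂) = 5.9876·√(1/102 + 1/35) = 1.1729.
z* = 1.960; margin = 1.960 × 1.1729 = 2.2989.
Difference = 12.6 − 20.1 = -7.5000.
-7.5000 ± 2.2989 → (-9.80, -5.20).

(-9.80, -5.20)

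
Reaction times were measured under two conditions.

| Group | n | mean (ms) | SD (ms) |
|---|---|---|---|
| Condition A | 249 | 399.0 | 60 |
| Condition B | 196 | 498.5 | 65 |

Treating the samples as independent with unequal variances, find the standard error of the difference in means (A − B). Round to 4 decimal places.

SE₁ = s₁/√n₁ = 60/√249 = 3.8023; SE₂ = 65/√196 = 4.6429.
Independent samples, unequal variances: SE_diff = √(SE₁² + SE₂²) = √(14.45748529 + 21.55652041) = 6.0012.

6.0012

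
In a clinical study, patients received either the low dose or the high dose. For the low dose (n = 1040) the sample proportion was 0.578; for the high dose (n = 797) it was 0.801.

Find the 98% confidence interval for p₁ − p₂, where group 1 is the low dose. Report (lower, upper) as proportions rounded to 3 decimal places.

(-0.271, -0.175)

SE₁ = √(p̂₁(1−p̂₁)/n₁) = √(0.5780·0.4220/1040) = 0.01531; SE₂ = √(0.8010·0.1990/797) = 0.01414.
Independent samples: SE of the difference = √(SE₁² + SE₂²) = √(0.0002343961 + 0.0001999396) = 0.02084.
z* for 98% confidence is 2.326, so the margin of error is 2.326 × 0.02084 = 0.04847.
Point estimate p̂₁ − p̂₂ = 0.5780 − 0.8010 = -0.2230.
-0.2230 ± 0.04847 → (-0.271, -0.175).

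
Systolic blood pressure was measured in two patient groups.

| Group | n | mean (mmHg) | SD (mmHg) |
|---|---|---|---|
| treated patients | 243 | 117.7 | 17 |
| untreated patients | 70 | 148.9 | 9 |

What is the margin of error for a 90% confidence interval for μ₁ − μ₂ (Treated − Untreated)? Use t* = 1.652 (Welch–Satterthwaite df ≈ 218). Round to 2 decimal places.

Per-group SEs: s₁/√n₁ = 17/√243 = 1.0906, s₂/√n₂ = 9/√70 = 1.0757.
Unpooled SE of the difference: √(1.18940836 + 1.15713049) = 1.5318.
Margin of error = t* · SE = 1.652 × 1.5318 = 2.5305.

2.53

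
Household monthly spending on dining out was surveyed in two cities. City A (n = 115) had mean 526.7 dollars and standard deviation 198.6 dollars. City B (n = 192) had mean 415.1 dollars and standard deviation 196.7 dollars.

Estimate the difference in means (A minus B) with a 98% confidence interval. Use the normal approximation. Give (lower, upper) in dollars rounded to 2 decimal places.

(57.32, 165.88)

Per-group SEs: s₁/√n₁ = 198.6/√115 = 18.5195, s₂/√n₂ = 196.7/√192 = 14.1956.
Unpooled SE of the difference: √(342.97188025 + 201.51505936) = 23.3342.
Margin of error = z* · SE = 2.326 × 23.3342 = 54.2753.
x̄₁ − x̄₂ = 526.7 − 415.1 = 111.6000.
CI: 111.6000 ± 54.2753 = (57.32, 165.88).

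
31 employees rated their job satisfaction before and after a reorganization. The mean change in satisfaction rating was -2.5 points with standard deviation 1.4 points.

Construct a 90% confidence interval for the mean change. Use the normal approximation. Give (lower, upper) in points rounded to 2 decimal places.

(-2.91, -2.09)

Paired design: SE = s_d/√n = 1.4/√31 = 0.2514.
z* = 1.645; margin of error = 1.645 × 0.2514 = 0.4136.
-2.5 ± 0.4136 → (-2.91, -2.09).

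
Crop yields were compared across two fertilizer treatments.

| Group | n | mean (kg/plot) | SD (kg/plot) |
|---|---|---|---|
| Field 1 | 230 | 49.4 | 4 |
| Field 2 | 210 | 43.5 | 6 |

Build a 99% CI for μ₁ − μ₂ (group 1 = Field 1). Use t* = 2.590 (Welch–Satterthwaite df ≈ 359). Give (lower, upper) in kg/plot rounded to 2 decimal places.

Standard errors of each mean: 4/√230 = 0.2638 and 6/√210 = 0.4140.
SE(x̄₁ − x̄₂) = √(0.2638² + 0.4140²) = 0.4909 for independent samples with unequal variances.
With t* = 2.590, the margin is 2.590 × 0.4909 = 1.2714.
x̄₁ − x̄₂ = 49.4 − 43.5 = 5.9000; the interval is 5.9000 ± 1.2714 = (4.63, 7.17).

(4.63, 7.17)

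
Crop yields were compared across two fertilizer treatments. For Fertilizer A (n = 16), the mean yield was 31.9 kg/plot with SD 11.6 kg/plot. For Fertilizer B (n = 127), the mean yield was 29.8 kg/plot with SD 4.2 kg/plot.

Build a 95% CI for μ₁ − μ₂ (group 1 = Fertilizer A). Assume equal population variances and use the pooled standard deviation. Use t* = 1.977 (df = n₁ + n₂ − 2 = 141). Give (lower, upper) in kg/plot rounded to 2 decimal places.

Pooled variance s_p² = [15·11.6² + 126·4.2²] / (16+127−2) = 30.0783, so s_p = 5.4844.
SE_diff = s_p·√(1/n₁ + 1/n₂) = 5.4844·√(1/16 + 1/127) = 1.4549.
t* = 1.977; margin = 1.977 × 1.4549 = 2.8763.
Difference = 31.9 − 29.8 = 2.1000.
2.1000 ± 2.8763 → (-0.78, 4.98).

(-0.78, 4.98)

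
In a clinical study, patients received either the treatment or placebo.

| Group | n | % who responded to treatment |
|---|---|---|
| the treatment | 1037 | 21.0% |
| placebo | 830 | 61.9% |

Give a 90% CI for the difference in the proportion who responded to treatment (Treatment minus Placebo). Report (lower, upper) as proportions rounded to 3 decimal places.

Each SE is √(p̂(1−p̂)/n): √(0.2100·0.7900/1037) = 0.01265 and √(0.6190·0.3810/830) = 0.01686.
SE(p̂₁ − p̂₂) = √(SE₁² + SE₂²) = √(0.0001600225 + 0.0002842596) = 0.02108, since the two samples are independent.
At 90% confidence z* = 1.645; margin = 1.645 × 0.02108 = 0.03468.
The difference is 0.2100 − 0.6190 = -0.4090, so the interval is -0.4090 ± 0.03468 = (-0.444, -0.374).

(-0.444, -0.374)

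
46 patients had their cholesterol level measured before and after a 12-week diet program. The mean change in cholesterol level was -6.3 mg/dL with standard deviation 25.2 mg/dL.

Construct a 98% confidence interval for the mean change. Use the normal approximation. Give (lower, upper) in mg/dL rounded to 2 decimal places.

This is a matched-pairs design, so SE = s_d/√n = 25.2/√46 = 3.7155.
Margin = 2.326 × 3.7155 = 8.6423; the interval is -6.3 ± 8.6423 = (-14.94, 2.34).

(-14.94, 2.34)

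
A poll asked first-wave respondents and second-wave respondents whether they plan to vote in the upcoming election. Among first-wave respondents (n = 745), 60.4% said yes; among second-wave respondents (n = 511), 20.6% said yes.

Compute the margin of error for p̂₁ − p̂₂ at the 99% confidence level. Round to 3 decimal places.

Each SE is √(p̂(1−p̂)/n): √(0.6040·0.3960/745) = 0.01792 and √(0.2060·0.7940/511) = 0.01789.
SE(p̂₁ − p̂₂) = √(SE₁² + SE₂²) = √(0.0003211264 + 0.0003200521) = 0.02532, since the two samples are independent.
At 99% confidence z* = 2.576; margin = 2.576 × 0.02532 = 0.06522.

0.065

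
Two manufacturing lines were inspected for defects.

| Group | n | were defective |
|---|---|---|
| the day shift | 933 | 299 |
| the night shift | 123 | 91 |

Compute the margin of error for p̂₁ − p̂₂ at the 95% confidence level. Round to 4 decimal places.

p̂₁ = 299/933 = 0.3205 and p̂₂ = 91/123 = 0.7398.
SE₁ = √(p̂₁(1−p̂₁)/n₁) = √(0.3205·0.6795/933) = 0.01528; SE₂ = √(0.7398·0.2602/123) = 0.03956.
Independent samples: SE of the difference = √(SE₁² + SE₂²) = √(0.0002334784 + 0.0015649936) = 0.04241.
z* for 95% confidence is 1.960, so the margin of error is 1.960 × 0.04241 = 0.08312.

0.0831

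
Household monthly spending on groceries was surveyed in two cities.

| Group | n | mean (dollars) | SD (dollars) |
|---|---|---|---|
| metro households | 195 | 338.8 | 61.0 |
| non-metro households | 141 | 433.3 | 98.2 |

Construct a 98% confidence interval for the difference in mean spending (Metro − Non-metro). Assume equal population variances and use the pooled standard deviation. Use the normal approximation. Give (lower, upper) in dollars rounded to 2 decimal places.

(-114.75, -74.25)

s_p = √[((n₁−1)s₁² + (n₂−1)s₂²)/(n₁+n₂−2)] = √[(194·61.0² + 140·98.2²)/334] = 78.7615.
SE = 78.7615·√(1/195 + 1/141) = 8.7068.
With z* = 2.326, margin = 2.326 × 8.7068 = 20.2520.
x̄₁ − x̄₂ = 338.8 − 433.3 = -94.5000; interval -94.5000 ± 20.2520 = (-114.75, -74.25).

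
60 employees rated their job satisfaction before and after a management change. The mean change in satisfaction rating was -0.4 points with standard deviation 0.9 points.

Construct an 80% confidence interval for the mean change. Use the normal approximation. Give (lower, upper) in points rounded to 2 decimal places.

(-0.55, -0.25)

Paired design: SE = s_d/√n = 0.9/√60 = 0.1162.
z* = 1.282; margin of error = 1.282 × 0.1162 = 0.1490.
-0.4 ± 0.1490 → (-0.55, -0.25).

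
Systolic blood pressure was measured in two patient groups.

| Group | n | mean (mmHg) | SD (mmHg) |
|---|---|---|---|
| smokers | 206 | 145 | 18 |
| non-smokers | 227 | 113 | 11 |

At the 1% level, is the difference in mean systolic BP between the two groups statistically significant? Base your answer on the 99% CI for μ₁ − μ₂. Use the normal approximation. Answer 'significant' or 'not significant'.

significant

Standard errors of each mean: 18/√206 = 1.2541 and 11/√227 = 0.7301.
SE(x̄₁ − x̄₂) = √(1.2541² + 0.7301²) = 1.4511 for independent samples with unequal variances.
With z* = 2.576, the margin is 2.576 × 1.4511 = 3.7380.
x̄₁ − x̄₂ = 145 − 113 = 32.0000; the interval is 32.0000 ± 3.7380 = (28.2620, 35.7380).
The interval (28.2620, 35.7380) does not contain 0, so the difference is significant.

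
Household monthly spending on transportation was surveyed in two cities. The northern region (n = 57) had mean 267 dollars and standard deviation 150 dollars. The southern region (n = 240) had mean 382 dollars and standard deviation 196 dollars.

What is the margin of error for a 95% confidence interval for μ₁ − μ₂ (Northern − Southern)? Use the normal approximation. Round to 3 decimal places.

SE₁ = s₁/√n₁ = 150/√57 = 19.8680; SE₂ = 196/√240 = 12.6517.
Independent samples, unequal variances: SE_diff = √(SE₁² + SE₂²) = √(394.737424 + 160.06551289) = 23.5543.
z* = 1.960, so margin of error = 1.960 × 23.5543 = 46.1664.

46.166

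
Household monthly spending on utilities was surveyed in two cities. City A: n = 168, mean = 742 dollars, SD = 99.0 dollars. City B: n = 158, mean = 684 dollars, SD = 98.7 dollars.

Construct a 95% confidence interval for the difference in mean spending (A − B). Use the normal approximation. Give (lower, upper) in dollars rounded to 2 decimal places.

(36.53, 79.47)

SE₁ = s₁/√n₁ = 99.0/√168 = 7.6380; SE₂ = 98.7/√158 = 7.8522.
Independent samples, unequal variances: SE_diff = √(SE₁² + SE₂²) = √(58.339044 + 61.65704484) = 10.9543.
z* = 1.960, so margin of error = 1.960 × 10.9543 = 21.4704.
Difference in means = 742 − 684 = 58.0000.
58.0000 ± 21.4704 → (36.53, 79.47).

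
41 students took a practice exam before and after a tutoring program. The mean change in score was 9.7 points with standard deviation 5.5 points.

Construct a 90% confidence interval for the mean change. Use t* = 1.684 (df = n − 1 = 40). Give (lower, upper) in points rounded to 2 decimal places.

This is a matched-pairs design, so SE = s_d/√n = 5.5/√41 = 0.8590.
Margin = 1.684 × 0.8590 = 1.4466; the interval is 9.7 ± 1.4466 = (8.25, 11.15).

(8.25, 11.15)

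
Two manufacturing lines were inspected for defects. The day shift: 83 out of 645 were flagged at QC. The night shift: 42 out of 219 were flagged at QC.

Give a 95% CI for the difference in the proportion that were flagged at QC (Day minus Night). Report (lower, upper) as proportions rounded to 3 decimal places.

(-0.121, -0.005)

p̂₁ = 83/645 = 0.1287 and p̂₂ = 42/219 = 0.1918.
SE₁ = √(p̂₁(1−p̂₁)/n₁) = √(0.1287·0.8713/645) = 0.01319; SE₂ = √(0.1918·0.8082/219) = 0.02660.
Independent samples: SE of the difference = √(SE₁² + SE₂²) = √(0.0001739761 + 0.00070756) = 0.02969.
z* for 95% confidence is 1.960, so the margin of error is 1.960 × 0.02969 = 0.05819.
Point estimate p̂₁ − p̂₂ = 0.1287 − 0.1918 = -0.0631.
-0.0631 ± 0.05819 → (-0.121, -0.005).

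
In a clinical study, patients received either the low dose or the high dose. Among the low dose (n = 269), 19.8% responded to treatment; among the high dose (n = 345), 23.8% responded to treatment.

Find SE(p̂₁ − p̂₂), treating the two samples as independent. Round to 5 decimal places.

0.03341

The two standard errors are √(0.1980×0.8020/269) = 0.02430 and √(0.2380×0.7620/345) = 0.02293.
Because the samples are independent, SE_diff = √(0.02430² + 0.02293²) = 0.03341.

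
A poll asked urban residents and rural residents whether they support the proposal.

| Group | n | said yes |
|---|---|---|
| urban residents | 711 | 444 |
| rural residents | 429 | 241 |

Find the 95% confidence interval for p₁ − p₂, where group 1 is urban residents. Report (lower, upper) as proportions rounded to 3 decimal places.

(0.004, 0.122)

p̂₁ = 444/711 = 0.6245 and p̂₂ = 241/429 = 0.5618.
SE₁ = √(p̂₁(1−p̂₁)/n₁) = √(0.6245·0.3755/711) = 0.01816; SE₂ = √(0.5618·0.4382/429) = 0.02396.
Independent samples: SE of the difference = √(SE₁² + SE₂²) = √(0.0003297856 + 0.0005740816) = 0.03006.
z* for 95% confidence is 1.960, so the margin of error is 1.960 × 0.03006 = 0.05892.
Point estimate p̂₁ − p̂₂ = 0.6245 − 0.5618 = 0.0627.
0.0627 ± 0.05892 → (0.004, 0.122).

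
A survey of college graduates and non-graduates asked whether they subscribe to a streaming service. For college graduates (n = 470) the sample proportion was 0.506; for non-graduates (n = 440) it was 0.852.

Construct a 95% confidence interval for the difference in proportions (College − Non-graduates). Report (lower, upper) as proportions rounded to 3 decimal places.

The two standard errors are √(0.5060×0.4940/470) = 0.02306 and √(0.8520×0.1480/440) = 0.01693.
Because the samples are independent, SE_diff = √(0.02306² + 0.01693²) = 0.02861.
Using z* = 1.960 for 95%, ME = 1.960 × 0.02861 = 0.05608.
p̂₁ − p̂₂ = -0.3460; interval -0.3460 ± 0.05608 gives (-0.402, -0.290).

(-0.402, -0.290)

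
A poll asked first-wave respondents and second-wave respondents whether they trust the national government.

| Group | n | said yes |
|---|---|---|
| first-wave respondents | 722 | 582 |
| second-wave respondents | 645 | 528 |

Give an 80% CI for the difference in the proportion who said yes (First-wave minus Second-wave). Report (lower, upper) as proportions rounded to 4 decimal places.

First, p̂₁ = 582/722 = 0.8061; p̂₂ = 528/645 = 0.8186.
The two standard errors are √(0.8061×0.1939/722) = 0.01471 and √(0.8186×0.1814/645) = 0.01517.
Because the samples are independent, SE_diff = √(0.01471² + 0.01517²) = 0.02113.
Using z* = 1.282 for 80%, ME = 1.282 × 0.02113 = 0.02709.
p̂₁ − p̂₂ = -0.0125; interval -0.0125 ± 0.02709 gives (-0.0396, 0.0146).

(-0.0396, 0.0146)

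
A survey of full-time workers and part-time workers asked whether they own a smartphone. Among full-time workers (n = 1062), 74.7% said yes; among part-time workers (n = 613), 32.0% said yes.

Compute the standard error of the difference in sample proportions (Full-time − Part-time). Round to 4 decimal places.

The two standard errors are √(0.7470×0.2530/1062) = 0.01334 and √(0.3200×0.6800/613) = 0.01884.
Because the samples are independent, SE_diff = √(0.01334² + 0.01884²) = 0.02308.

0.0231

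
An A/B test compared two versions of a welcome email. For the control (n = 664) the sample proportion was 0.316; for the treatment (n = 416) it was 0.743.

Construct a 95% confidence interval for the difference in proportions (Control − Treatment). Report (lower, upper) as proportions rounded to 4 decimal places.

Each SE is √(p̂(1−p̂)/n): √(0.3160·0.6840/664) = 0.01804 and √(0.7430·0.2570/416) = 0.02142.
SE(p̂₁ − p̂₂) = √(SE₁² + SE₂²) = √(0.0003254416 + 0.0004588164) = 0.02800, since the two samples are independent.
At 95% confidence z* = 1.960; margin = 1.960 × 0.02800 = 0.05488.
The difference is 0.3160 − 0.7430 = -0.4270, so the interval is -0.4270 ± 0.05488 = (-0.4819, -0.3721).

(-0.4819, -0.3721)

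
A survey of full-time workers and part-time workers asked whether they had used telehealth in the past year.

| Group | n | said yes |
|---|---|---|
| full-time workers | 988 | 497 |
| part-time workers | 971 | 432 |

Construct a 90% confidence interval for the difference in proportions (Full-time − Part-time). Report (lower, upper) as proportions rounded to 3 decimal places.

(0.021, 0.095)

First, p̂₁ = 497/988 = 0.5030; p̂₂ = 432/971 = 0.4449.
The two standard errors are √(0.5030×0.4970/988) = 0.01591 and √(0.4449×0.5551/971) = 0.01595.
Because the samples are independent, SE_diff = √(0.01591² + 0.01595²) = 0.02253.
Using z* = 1.645 for 90%, ME = 1.645 × 0.02253 = 0.03706.
p̂₁ − p̂₂ = 0.0581; interval 0.0581 ± 0.03706 gives (0.021, 0.095).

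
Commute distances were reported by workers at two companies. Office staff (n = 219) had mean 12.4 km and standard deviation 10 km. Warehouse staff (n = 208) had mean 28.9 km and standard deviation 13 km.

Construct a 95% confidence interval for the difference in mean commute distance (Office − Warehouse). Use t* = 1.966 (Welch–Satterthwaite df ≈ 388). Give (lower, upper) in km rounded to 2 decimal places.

(-18.71, -14.29)

Per-group SEs: s₁/√n₁ = 10/√219 = 0.6757, s₂/√n₂ = 13/√208 = 0.9014.
Unpooled SE of the difference: √(0.45657049 + 0.81252196) = 1.1265.
Margin of error = t* · SE = 1.966 × 1.1265 = 2.2147.
x̄₁ − x̄₂ = 12.4 − 28.9 = -16.5000.
CI: -16.5000 ± 2.2147 = (-18.71, -14.29).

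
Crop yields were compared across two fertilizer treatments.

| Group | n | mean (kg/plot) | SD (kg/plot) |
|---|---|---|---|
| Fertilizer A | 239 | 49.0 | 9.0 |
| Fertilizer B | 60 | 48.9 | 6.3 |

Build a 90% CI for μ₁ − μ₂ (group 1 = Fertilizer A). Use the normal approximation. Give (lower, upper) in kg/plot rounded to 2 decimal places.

Standard errors of each mean: 9.0/√239 = 0.5822 and 6.3/√60 = 0.8133.
SE(x̄₁ − x̄₂) = √(0.5822² + 0.8133²) = 1.0002 for independent samples with unequal variances.
With z* = 1.645, the margin is 1.645 × 1.0002 = 1.6453.
x̄₁ − x̄₂ = 49.0 − 48.9 = 0.1000; the interval is 0.1000 ± 1.6453 = (-1.55, 1.75).

(-1.55, 1.75)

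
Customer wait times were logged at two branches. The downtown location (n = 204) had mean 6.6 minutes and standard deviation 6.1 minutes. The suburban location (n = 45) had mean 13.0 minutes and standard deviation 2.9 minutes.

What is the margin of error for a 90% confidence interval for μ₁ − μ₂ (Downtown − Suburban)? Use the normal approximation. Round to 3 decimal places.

Standard errors of each mean: 6.1/√204 = 0.4271 and 2.9/√45 = 0.4323.
SE(x̄₁ − x̄₂) = √(0.4271² + 0.4323²) = 0.6077 for independent samples with unequal variances.
With z* = 1.645, the margin is 1.645 × 0.6077 = 0.9997.

1.000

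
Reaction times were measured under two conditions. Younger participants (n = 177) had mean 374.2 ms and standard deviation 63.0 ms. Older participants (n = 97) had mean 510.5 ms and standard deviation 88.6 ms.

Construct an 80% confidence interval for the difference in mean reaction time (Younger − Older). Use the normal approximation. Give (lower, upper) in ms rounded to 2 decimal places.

SE₁ = s₁/√n₁ = 63.0/√177 = 4.7354; SE₂ = 88.6/√97 = 8.9960.
Independent samples, unequal variances: SE_diff = √(SE₁² + SE₂²) = √(22.42401316 + 80.928016) = 10.1662.
z* = 1.282, so margin of error = 1.282 × 10.1662 = 13.0331.
Difference in means = 374.2 − 510.5 = -136.3000.
-136.3000 ± 13.0331 → (-149.33, -123.27).

(-149.33, -123.27)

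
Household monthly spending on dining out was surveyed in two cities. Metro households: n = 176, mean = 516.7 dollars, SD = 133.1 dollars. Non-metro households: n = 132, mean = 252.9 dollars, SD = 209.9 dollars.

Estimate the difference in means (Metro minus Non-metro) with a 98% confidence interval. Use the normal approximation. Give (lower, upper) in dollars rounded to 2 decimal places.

Standard errors of each mean: 133.1/√176 = 10.0328 and 209.9/√132 = 18.2694.
SE(x̄₁ − x̄₂) = √(10.0328² + 18.2694²) = 20.8429 for independent samples with unequal variances.
With z* = 2.326, the margin is 2.326 × 20.8429 = 48.4806.
x̄₁ − x̄₂ = 516.7 − 252.9 = 263.8000; the interval is 263.8000 ± 48.4806 = (215.32, 312.28).

(215.32, 312.28)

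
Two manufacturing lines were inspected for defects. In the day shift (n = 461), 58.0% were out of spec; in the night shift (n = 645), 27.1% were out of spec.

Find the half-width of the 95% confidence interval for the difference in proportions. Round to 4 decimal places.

SE₁ = √(p̂₁(1−p̂₁)/n₁) = √(0.5800·0.4200/461) = 0.02299; SE₂ = √(0.2710·0.7290/645) = 0.01750.
Independent samples: SE of the difference = √(SE₁² + SE₂²) = √(0.0005285401 + 0.00030625) = 0.02889.
z* for 95% confidence is 1.960, so the margin of error is 1.960 × 0.02889 = 0.05662.

0.0566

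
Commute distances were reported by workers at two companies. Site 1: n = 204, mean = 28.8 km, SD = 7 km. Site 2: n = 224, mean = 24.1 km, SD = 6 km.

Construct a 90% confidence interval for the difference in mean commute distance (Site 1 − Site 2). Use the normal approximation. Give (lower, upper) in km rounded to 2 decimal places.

SE₁ = s₁/√n₁ = 7/√204 = 0.4901; SE₂ = 6/√224 = 0.4009.
Independent samples, unequal variances: SE_diff = √(SE₁² + SE₂²) = √(0.24019801 + 0.16072081) = 0.6332.
z* = 1.645, so margin of error = 1.645 × 0.6332 = 1.0416.
Difference in means = 28.8 − 24.1 = 4.7000.
4.7000 ± 1.0416 → (3.66, 5.74).

(3.66, 5.74)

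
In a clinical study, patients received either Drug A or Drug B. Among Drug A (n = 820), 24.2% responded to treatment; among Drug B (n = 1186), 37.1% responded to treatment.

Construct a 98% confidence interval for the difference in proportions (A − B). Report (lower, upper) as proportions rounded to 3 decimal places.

SE₁ = √(p̂₁(1−p̂₁)/n₁) = √(0.2420·0.7580/820) = 0.01496; SE₂ = √(0.3710·0.6290/1186) = 0.01403.
Independent samples: SE of the difference = √(SE₁² + SE₂²) = √(0.0002238016 + 0.0001968409) = 0.02051.
z* for 98% confidence is 2.326, so the margin of error is 2.326 × 0.02051 = 0.04771.
Point estimate p̂₁ − p̂₂ = 0.2420 − 0.3710 = -0.1290.
-0.1290 ± 0.04771 → (-0.177, -0.081).

(-0.177, -0.081)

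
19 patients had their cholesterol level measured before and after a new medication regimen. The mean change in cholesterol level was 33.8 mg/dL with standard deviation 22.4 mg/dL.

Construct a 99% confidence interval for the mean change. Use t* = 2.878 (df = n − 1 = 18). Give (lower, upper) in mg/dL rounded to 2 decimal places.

This is a matched-pairs design, so SE = s_d/√n = 22.4/√19 = 5.1389.
Margin = 2.878 × 5.1389 = 14.7898; the interval is 33.8 ± 14.7898 = (19.01, 48.59).

(19.01, 48.59)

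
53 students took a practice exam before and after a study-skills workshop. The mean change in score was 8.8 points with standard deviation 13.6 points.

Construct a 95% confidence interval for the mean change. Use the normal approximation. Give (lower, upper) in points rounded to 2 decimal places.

(5.14, 12.46)

This is a matched-pairs design, so SE = s_d/√n = 13.6/√53 = 1.8681.
Margin = 1.960 × 1.8681 = 3.6615; the interval is 8.8 ± 3.6615 = (5.14, 12.46).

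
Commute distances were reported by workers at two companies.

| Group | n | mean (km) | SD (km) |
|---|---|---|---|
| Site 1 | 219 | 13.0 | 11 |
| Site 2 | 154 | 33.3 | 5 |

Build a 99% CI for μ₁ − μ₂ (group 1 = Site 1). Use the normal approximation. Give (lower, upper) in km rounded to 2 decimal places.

Per-group SEs: s₁/√n₁ = 11/√219 = 0.7433, s₂/√n₂ = 5/√154 = 0.4029.
Unpooled SE of the difference: √(0.55249489 + 0.16232841) = 0.8455.
Margin of error = z* · SE = 2.576 × 0.8455 = 2.1780.
x̄₁ − x̄₂ = 13.0 − 33.3 = -20.3000.
CI: -20.3000 ± 2.1780 = (-22.48, -18.12).

(-22.48, -18.12)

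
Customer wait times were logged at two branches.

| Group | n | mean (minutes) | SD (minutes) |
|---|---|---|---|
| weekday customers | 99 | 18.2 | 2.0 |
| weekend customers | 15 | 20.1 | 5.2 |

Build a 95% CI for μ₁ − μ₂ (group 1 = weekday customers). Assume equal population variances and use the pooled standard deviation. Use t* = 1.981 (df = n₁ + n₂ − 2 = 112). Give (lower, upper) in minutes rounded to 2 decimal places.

s_p = √[((n₁−1)s₁² + (n₂−1)s₂²)/(n₁+n₂−2)] = √[(98·2.0² + 14·5.2²)/112] = 2.6230.
SE = 2.6230·√(1/99 + 1/15) = 0.7268.
With t* = 1.981, margin = 1.981 × 0.7268 = 1.4398.
x̄₁ − x̄₂ = 18.2 − 20.1 = -1.9000; interval -1.9000 ± 1.4398 = (-3.34, -0.46).

(-3.34, -0.46)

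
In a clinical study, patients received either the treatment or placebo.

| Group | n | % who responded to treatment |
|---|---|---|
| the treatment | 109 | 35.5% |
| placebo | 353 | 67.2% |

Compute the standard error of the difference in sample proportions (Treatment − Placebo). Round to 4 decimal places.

SE₁ = √(p̂₁(1−p̂₁)/n₁) = √(0.3550·0.6450/109) = 0.04583; SE₂ = √(0.6720·0.3280/353) = 0.02499.
Independent samples: SE of the difference = √(SE₁² + SE₂²) = √(0.0021003889 + 0.0006245001) = 0.05220.

0.0522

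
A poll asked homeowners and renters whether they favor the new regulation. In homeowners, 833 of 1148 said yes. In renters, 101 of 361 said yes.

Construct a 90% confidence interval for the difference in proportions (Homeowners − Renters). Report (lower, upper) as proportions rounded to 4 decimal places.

(0.4013, 0.4903)

First, p̂₁ = 833/1148 = 0.7256; p̂₂ = 101/361 = 0.2798.
The two standard errors are √(0.7256×0.2744/1148) = 0.01317 and √(0.2798×0.7202/361) = 0.02363.
Because the samples are independent, SE_diff = √(0.01317² + 0.02363²) = 0.02705.
Using z* = 1.645 for 90%, ME = 1.645 × 0.02705 = 0.04450.
p̂₁ − p̂₂ = 0.4458; interval 0.4458 ± 0.04450 gives (0.4013, 0.4903).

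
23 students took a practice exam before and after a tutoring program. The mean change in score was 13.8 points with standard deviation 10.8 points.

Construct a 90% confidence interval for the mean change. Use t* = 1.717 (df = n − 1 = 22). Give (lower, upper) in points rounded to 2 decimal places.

Paired design: SE = s_d/√n = 10.8/√23 = 2.2520.
t* = 1.717; margin of error = 1.717 × 2.2520 = 3.8667.
13.8 ± 3.8667 → (9.93, 17.67).

(9.93, 17.67)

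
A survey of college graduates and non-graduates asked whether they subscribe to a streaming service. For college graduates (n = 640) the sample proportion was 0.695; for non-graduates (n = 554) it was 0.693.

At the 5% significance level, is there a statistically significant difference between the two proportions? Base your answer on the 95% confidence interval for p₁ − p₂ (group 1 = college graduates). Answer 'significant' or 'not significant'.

not significant

Each SE is √(p̂(1−p̂)/n): √(0.6950·0.3050/640) = 0.01820 and √(0.6930·0.3070/554) = 0.01960.
SE(p̂₁ − p̂₂) = √(SE₁² + SE₂²) = √(0.00033124 + 0.00038416) = 0.02675, since the two samples are independent.
At 95% confidence z* = 1.960; margin = 1.960 × 0.02675 = 0.05243.
The difference is 0.6950 − 0.6930 = 0.0020, so the interval is 0.0020 ± 0.05243 = (-0.05043, 0.05443).
The interval (-0.05043, 0.05443) contains 0, so the difference is not significant.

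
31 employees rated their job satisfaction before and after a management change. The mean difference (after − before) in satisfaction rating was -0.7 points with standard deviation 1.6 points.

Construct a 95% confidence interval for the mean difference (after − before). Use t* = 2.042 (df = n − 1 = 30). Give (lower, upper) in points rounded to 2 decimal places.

This is a matched-pairs design, so SE = s_d/√n = 1.6/√31 = 0.2874.
Margin = 2.042 × 0.2874 = 0.5869; the interval is -0.7 ± 0.5869 = (-1.29, -0.11).

(-1.29, -0.11)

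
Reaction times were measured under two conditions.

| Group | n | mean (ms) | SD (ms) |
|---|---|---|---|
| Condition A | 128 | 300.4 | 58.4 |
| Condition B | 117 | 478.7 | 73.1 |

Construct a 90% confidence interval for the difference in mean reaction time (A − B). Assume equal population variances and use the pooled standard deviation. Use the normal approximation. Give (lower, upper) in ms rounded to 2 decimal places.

s_p = √[((n₁−1)s₁² + (n₂−1)s₂²)/(n₁+n₂−2)] = √[(127·58.4² + 116·73.1²)/243] = 65.8281.
SE = 65.8281·√(1/128 + 1/117) = 8.4197.
With z* = 1.645, margin = 1.645 × 8.4197 = 13.8504.
x̄₁ − x̄₂ = 300.4 − 478.7 = -178.3000; interval -178.3000 ± 13.8504 = (-192.15, -164.45).

(-192.15, -164.45)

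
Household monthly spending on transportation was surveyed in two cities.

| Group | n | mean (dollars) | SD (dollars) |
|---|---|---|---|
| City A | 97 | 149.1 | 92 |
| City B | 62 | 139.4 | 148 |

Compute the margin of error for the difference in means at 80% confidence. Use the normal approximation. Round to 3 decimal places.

Per-group SEs: s₁/√n₁ = 92/√97 = 9.3412, s₂/√n₂ = 148/√62 = 18.7960.
Unpooled SE of the difference: √(87.25801744 + 353.289616) = 20.9892.
Margin of error = z* · SE = 1.282 × 20.9892 = 26.9082.

26.908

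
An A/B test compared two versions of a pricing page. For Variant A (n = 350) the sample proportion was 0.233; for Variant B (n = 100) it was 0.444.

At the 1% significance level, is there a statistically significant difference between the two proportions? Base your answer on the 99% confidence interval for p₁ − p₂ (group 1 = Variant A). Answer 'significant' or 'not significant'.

SE₁ = √(p̂₁(1−p̂₁)/n₁) = √(0.2330·0.7670/350) = 0.02260; SE₂ = √(0.4440·0.5560/100) = 0.04969.
Independent samples: SE of the difference = √(SE₁² + SE₂²) = √(0.00051076 + 0.0024690961) = 0.05459.
z* for 99% confidence is 2.576, so the margin of error is 2.576 × 0.05459 = 0.14062.
Point estimate p̂₁ − p̂₂ = 0.2330 − 0.4440 = -0.2110.
-0.2110 ± 0.14062 → (-0.35162, -0.07038).
The interval (-0.35162, -0.07038) does not contain 0, so the difference is significant.

significant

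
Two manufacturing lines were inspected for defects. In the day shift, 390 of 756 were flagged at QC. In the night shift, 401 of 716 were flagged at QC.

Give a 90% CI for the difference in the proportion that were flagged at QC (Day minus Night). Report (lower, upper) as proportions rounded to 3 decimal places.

First, p̂₁ = 390/756 = 0.5159; p̂₂ = 401/716 = 0.5601.
The two standard errors are √(0.5159×0.4841/756) = 0.01818 and √(0.5601×0.4399/716) = 0.01855.
Because the samples are independent, SE_diff = √(0.01818² + 0.01855²) = 0.02597.
Using z* = 1.645 for 90%, ME = 1.645 × 0.02597 = 0.04272.
p̂₁ − p̂₂ = -0.0442; interval -0.0442 ± 0.04272 gives (-0.087, -0.001).

(-0.087, -0.001)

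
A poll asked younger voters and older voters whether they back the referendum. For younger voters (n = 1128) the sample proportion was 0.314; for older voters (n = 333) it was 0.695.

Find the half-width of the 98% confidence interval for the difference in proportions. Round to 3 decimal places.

Each SE is √(p̂(1−p̂)/n): √(0.3140·0.6860/1128) = 0.01382 and √(0.6950·0.3050/333) = 0.02523.
SE(p̂₁ − p̂₂) = √(SE₁² + SE₂²) = √(0.0001909924 + 0.0006365529) = 0.02877, since the two samples are independent.
At 98% confidence z* = 2.326; margin = 2.326 × 0.02877 = 0.06692.

0.067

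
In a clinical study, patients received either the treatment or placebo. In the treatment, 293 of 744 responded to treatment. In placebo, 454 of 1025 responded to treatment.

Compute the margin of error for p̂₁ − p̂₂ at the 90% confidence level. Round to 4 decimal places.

0.0390

First, p̂₁ = 293/744 = 0.3938; p̂₂ = 454/1025 = 0.4429.
The two standard errors are √(0.3938×0.6062/744) = 0.01791 and √(0.4429×0.5571/1025) = 0.01552.
Because the samples are independent, SE_diff = √(0.01791² + 0.01552²) = 0.02370.
Using z* = 1.645 for 90%, ME = 1.645 × 0.02370 = 0.03899.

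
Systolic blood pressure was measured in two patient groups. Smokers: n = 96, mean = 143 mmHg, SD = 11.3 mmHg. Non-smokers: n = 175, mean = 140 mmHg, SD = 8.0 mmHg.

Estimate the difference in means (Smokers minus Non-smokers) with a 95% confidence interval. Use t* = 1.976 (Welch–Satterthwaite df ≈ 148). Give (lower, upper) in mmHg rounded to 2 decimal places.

Per-group SEs: s₁/√n₁ = 11.3/√96 = 1.1533, s₂/√n₂ = 8.0/√175 = 0.6047.
Unpooled SE of the difference: √(1.33010089 + 0.36566209) = 1.3022.
Margin of error = t* · SE = 1.976 × 1.3022 = 2.5731.
x̄₁ − x̄₂ = 143 − 140 = 3.0000.
CI: 3.0000 ± 2.5731 = (0.43, 5.57).

(0.43, 5.57)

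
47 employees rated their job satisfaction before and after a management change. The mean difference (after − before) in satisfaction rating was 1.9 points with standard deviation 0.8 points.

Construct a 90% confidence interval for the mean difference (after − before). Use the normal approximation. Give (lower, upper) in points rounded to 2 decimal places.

This is a matched-pairs design, so SE = s_d/√n = 0.8/√47 = 0.1167.
Margin = 1.645 × 0.1167 = 0.1920; the interval is 1.9 ± 0.1920 = (1.71, 2.09).

(1.71, 2.09)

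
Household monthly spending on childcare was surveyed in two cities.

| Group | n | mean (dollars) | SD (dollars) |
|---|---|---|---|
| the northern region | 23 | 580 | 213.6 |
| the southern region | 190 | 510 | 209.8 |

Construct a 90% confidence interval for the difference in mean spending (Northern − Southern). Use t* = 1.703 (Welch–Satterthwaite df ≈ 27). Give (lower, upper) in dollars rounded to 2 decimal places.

SE₁ = s₁/√n₁ = 213.6/√23 = 44.5387; SE₂ = 209.8/√190 = 15.2205.
Independent samples, unequal variances: SE_diff = √(SE₁² + SE₂²) = √(1983.69579769 + 231.66362025) = 47.0676.
t* = 1.703, so margin of error = 1.703 × 47.0676 = 80.1561.
Difference in means = 580 − 510 = 70.0000.
70.0000 ± 80.1561 → (-10.16, 150.16).

(-10.16, 150.16)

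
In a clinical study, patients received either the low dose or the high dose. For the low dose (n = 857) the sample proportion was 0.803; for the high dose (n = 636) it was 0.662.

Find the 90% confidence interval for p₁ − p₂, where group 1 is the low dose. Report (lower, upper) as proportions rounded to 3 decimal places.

SE₁ = √(p̂₁(1−p̂₁)/n₁) = √(0.8030·0.1970/857) = 0.01359; SE₂ = √(0.6620·0.3380/636) = 0.01876.
Independent samples: SE of the difference = √(SE₁² + SE₂²) = √(0.0001846881 + 0.0003519376) = 0.02317.
z* for 90% confidence is 1.645, so the margin of error is 1.645 × 0.02317 = 0.03811.
Point estimate p̂₁ − p̂₂ = 0.8030 − 0.6620 = 0.1410.
0.1410 ± 0.03811 → (0.103, 0.179).

(0.103, 0.179)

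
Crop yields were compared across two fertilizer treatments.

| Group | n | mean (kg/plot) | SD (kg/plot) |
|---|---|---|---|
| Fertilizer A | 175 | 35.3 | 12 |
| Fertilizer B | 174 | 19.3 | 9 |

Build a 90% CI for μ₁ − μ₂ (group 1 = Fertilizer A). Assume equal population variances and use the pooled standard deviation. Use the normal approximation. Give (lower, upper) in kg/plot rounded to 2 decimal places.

s_p = √[((n₁−1)s₁² + (n₂−1)s₂²)/(n₁+n₂−2)] = √[(174·12² + 173·9²)/347] = 10.6109.
SE = 10.6109·√(1/175 + 1/174) = 1.1360.
With z* = 1.645, margin = 1.645 × 1.1360 = 1.8687.
x̄₁ − x̄₂ = 35.3 − 19.3 = 16.0000; interval 16.0000 ± 1.8687 = (14.13, 17.87).

(14.13, 17.87)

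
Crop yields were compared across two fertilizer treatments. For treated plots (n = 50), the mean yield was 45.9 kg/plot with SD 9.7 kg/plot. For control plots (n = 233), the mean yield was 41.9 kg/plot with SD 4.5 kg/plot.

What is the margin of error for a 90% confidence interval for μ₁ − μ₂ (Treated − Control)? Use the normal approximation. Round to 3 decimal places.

2.308

Per-group SEs: s₁/√n₁ = 9.7/√50 = 1.3718, s₂/√n₂ = 4.5/√233 = 0.2948.
Unpooled SE of the difference: √(1.88183524 + 0.08690704) = 1.4031.
Margin of error = z* · SE = 1.645 × 1.4031 = 2.3081.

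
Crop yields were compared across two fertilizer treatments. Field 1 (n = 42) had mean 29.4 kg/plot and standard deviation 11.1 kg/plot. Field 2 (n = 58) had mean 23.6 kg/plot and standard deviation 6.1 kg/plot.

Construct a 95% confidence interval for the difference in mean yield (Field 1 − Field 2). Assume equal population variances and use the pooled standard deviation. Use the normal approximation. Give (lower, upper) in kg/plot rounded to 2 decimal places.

s_p = √[((n₁−1)s₁² + (n₂−1)s₂²)/(n₁+n₂−2)] = √[(41·11.1² + 57·6.1²)/98] = 8.5551.
SE = 8.5551·√(1/42 + 1/58) = 1.7334.
With z* = 1.960, margin = 1.960 × 1.7334 = 3.3975.
x̄₁ − x̄₂ = 29.4 − 23.6 = 5.8000; interval 5.8000 ± 3.3975 = (2.40, 9.20).

(2.40, 9.20)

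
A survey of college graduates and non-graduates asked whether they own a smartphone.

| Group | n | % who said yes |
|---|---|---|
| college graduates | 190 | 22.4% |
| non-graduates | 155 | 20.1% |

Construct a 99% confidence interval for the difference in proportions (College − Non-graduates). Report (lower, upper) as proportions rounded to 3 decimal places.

Each SE is √(p̂(1−p̂)/n): √(0.2240·0.7760/190) = 0.03025 and √(0.2010·0.7990/155) = 0.03219.
SE(p̂₁ − p̂₂) = √(SE₁² + SE₂²) = √(0.0009150625 + 0.0010361961) = 0.04417, since the two samples are independent.
At 99% confidence z* = 2.576; margin = 2.576 × 0.04417 = 0.11378.
The difference is 0.2240 − 0.2010 = 0.0230, so the interval is 0.0230 ± 0.11378 = (-0.091, 0.137).

(-0.091, 0.137)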